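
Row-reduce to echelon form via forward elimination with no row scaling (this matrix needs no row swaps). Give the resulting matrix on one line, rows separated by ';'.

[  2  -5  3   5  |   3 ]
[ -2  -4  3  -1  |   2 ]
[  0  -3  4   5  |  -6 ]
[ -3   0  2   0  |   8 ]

REF = [2 -5 3 5 3; 0 -9 6 4 5; 0 0 2 11/3 -23/3; 0 0 0 17/12 169/12]

Forward elimination:
R2 <- R2 - (-1)*R1:  [  0  -9   6   4   5 ]
R4 <- R4 - (-3/2)*R1:  [     0  -15/2   13/2   15/2   25/2 ]
R3 <- R3 - (1/3)*R2:  [     0      0      2   11/3  -23/3 ]
R4 <- R4 - (5/6)*R2:  [    0     0   3/2  25/6  25/3 ]
R4 <- R4 - (3/4)*R3:  [      0       0       0   17/12  169/12 ]
Row echelon form:
[ 2  -5  3      5  |       3 ]
[ 0  -9  6      4  |       5 ]
[ 0   0  2   11/3  |   -23/3 ]
[ 0   0  0  17/12  |  169/12 ]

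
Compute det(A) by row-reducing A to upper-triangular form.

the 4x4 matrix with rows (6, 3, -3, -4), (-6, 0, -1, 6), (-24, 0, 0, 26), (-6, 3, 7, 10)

det(A) = -288

Forward elimination:
R2 <- R2 - (-1)*R1:  [  0   3  -4   2 ]
R3 <- R3 - (-4)*R1:  [   0   12  -12   10 ]
R4 <- R4 - (-1)*R1:  [ 0  6  4  6 ]
R3 <- R3 - (4)*R2:  [ 0  0  4  2 ]
R4 <- R4 - (2)*R2:  [  0   0  12   2 ]
R4 <- R4 - (3)*R3:  [  0   0   0  -4 ]
Upper-triangular form:
[ 6  3  -3  -4 ]
[ 0  3  -4   2 ]
[ 0  0   4   2 ]
[ 0  0   0  -4 ]
det(A) = (-1)^0 * (6) * (3) * (4) * (-4) = -288  (0 row swaps -> sign +1)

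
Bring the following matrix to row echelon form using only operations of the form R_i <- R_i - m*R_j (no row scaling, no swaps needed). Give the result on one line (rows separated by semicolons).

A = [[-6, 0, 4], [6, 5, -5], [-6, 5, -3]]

Forward elimination:
R2 <- R2 - (-1)*R1:  [  0   5  -1 ]
R3 <- R3 - (1)*R1:  [  0   5  -7 ]
R3 <- R3 - (1)*R2:  [  0   0  -6 ]
Row echelon form:
[ -6  0   4 ]
[  0  5  -1 ]
[  0  0  -6 ]

REF = [-6 0 4; 0 5 -1; 0 0 -6]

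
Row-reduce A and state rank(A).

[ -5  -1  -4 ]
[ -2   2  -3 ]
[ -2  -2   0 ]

rank(A) = 3

Row reduction:
R2 <- R2 - (2/5)*R1:  [    0  12/5  -7/5 ]
R3 <- R3 - (2/5)*R1:  [    0  -8/5   8/5 ]
R3 <- R3 - (-2/3)*R2:  [   0    0  2/3 ]
Row echelon form:
[ -5    -1    -4 ]
[  0  12/5  -7/5 ]
[  0     0   2/3 ]
Nonzero rows / pivot columns: 3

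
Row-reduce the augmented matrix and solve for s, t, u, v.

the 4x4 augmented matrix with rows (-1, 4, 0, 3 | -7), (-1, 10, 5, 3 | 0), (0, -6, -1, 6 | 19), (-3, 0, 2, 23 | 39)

(-2, -3, 5, 1)

Forward elimination on [A|b]:
R2 <- R2 - (1)*R1:  [ 0  6  5  0  7 ]
R4 <- R4 - (3)*R1:  [   0  -12    2   14   60 ]
R3 <- R3 - (-1)*R2:  [  0   0   4   6  26 ]
R4 <- R4 - (-2)*R2:  [  0   0  12  14  74 ]
R4 <- R4 - (3)*R3:  [  0   0   0  -4  -4 ]
Row echelon form:
[ -1  4  0   3  |  -7 ]
[  0  6  5   0  |   7 ]
[  0  0  4   6  |  26 ]
[  0  0  0  -4  |  -4 ]
Back-substitution:
v = (-4) / -4 = 1
u = (26 - (6)*(1)) / 4 = 5
t = (7 - (5)*(5)) / 6 = -3
s = (-7 - (4)*(-3) - (3)*(1)) / -1 = -2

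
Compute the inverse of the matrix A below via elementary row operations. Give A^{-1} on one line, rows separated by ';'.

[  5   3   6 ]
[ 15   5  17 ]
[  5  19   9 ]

Gauss-Jordan on [A | I]:
R1 <- (1/5)*R1:  [   1  3/5  6/5  |  1/5    0    0 ]
R2 <- R2 - (15)*R1:  [  0  -4  -1  |  -3   1   0 ]
R3 <- R3 - (5)*R1:  [  0  16   3  |  -1   0   1 ]
R2 <- (1/-4)*R2:  [    0     1   1/4  |   3/4  -1/4     0 ]
R1 <- R1 - (3/5)*R2:  [     1      0  21/20  |   -1/4   3/20      0 ]
R3 <- R3 - (16)*R2:  [   0    0   -1  |  -13    4    1 ]
R3 <- (1/-1)*R3:  [  0   0   1  |  13  -4  -1 ]
R1 <- R1 - (21/20)*R3:  [       1        0        0  |  -139/10    87/20    21/20 ]
R2 <- R2 - (1/4)*R3:  [    0     1     0  |  -5/2   3/4   1/4 ]
Right block of [I | A^{-1}] is the inverse:
[ -139/10  87/20  21/20 ]
[    -5/2    3/4    1/4 ]
[      13     -4     -1 ]

inverse = [-139/10 87/20 21/20; -5/2 3/4 1/4; 13 -4 -1]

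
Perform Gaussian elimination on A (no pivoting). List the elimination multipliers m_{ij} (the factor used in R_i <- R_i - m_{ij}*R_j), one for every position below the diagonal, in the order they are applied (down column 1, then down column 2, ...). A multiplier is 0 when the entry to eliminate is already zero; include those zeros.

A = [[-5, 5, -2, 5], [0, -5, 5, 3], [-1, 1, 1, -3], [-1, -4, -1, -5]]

multipliers: 0, 1/5, 1/5, 0, 1, -4

Forward elimination:
R2: entry in column 1 is already 0 -> m_{21} = 0 (no row operation needed)
R3 <- R3 - (1/5)*R1:  [   0    0  7/5   -4 ]
R4 <- R4 - (1/5)*R1:  [    0    -5  -3/5    -6 ]
R3: entry in column 2 is already 0 -> m_{32} = 0 (no row operation needed)
R4 <- R4 - (1)*R2:  [     0      0  -28/5     -9 ]
R4 <- R4 - (-4)*R3:  [   0    0    0  -25 ]
Multipliers (in order of application): m_{21} = 0, m_{31} = 1/5, m_{41} = 1/5, m_{32} = 0, m_{42} = 1, m_{43} = -4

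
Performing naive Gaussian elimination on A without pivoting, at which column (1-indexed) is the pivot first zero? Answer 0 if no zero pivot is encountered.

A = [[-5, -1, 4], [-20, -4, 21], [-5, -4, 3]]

first zero-pivot column = 2

Naive forward elimination:
R2 <- R2 - (4)*R1:  [ 0  0  5 ]
R3 <- R3 - (1)*R1:  [  0  -3  -1 ]
Matrix at this point:
[ -5  -1   4 ]
[  0   0   5 ]
[  0  -3  -1 ]
Pivot entry (2,2) is zero but row 3 has -3 in column 2 -> naive elimination stops; a row interchange (e.g. R2 <-> R3) would be required here.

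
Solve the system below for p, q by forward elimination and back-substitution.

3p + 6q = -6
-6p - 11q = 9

Forward elimination on [A|b]:
R2 <- R2 - (-2)*R1:  [  0   1  -3 ]
Row echelon form:
[ 3  6  |  -6 ]
[ 0  1  |  -3 ]
Back-substitution:
q = (-3) / 1 = -3
p = (-6 - (6)*(-3)) / 3 = 4

(4, -3)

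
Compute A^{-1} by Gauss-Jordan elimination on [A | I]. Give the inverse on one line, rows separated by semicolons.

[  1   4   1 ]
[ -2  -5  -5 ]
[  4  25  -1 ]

inverse = [65/6 29/12 -5/4; -11/6 -5/12 1/4; -5/2 -3/4 1/4]

Gauss-Jordan on [A | I]:
R2 <- R2 - (-2)*R1:  [  0   3  -3  |   2   1   0 ]
R3 <- R3 - (4)*R1:  [  0   9  -5  |  -4   0   1 ]
R2 <- (1/3)*R2:  [   0    1   -1  |  2/3  1/3    0 ]
R1 <- R1 - (4)*R2:  [    1     0     5  |  -5/3  -4/3     0 ]
R3 <- R3 - (9)*R2:  [   0    0    4  |  -10   -3    1 ]
R3 <- (1/4)*R3:  [    0     0     1  |  -5/2  -3/4   1/4 ]
R1 <- R1 - (5)*R3:  [     1      0      0  |   65/6  29/12   -5/4 ]
R2 <- R2 - (-1)*R3:  [     0      1      0  |  -11/6  -5/12    1/4 ]
Right block of [I | A^{-1}] is the inverse:
[  65/6  29/12  -5/4 ]
[ -11/6  -5/12   1/4 ]
[  -5/2   -3/4   1/4 ]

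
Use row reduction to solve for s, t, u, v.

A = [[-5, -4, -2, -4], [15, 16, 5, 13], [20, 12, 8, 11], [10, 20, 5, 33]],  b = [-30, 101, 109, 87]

(2, 4, 4, -1)

Forward elimination on [A|b]:
R2 <- R2 - (-3)*R1:  [  0   4  -1   1  11 ]
R3 <- R3 - (-4)*R1:  [   0   -4    0   -5  -11 ]
R4 <- R4 - (-2)*R1:  [  0  12   1  25  27 ]
R3 <- R3 - (-1)*R2:  [  0   0  -1  -4   0 ]
R4 <- R4 - (3)*R2:  [  0   0   4  22  -6 ]
R4 <- R4 - (-4)*R3:  [  0   0   0   6  -6 ]
Row echelon form:
[ -5  -4  -2  -4  |  -30 ]
[  0   4  -1   1  |   11 ]
[  0   0  -1  -4  |    0 ]
[  0   0   0   6  |   -6 ]
Back-substitution:
v = (-6) / 6 = -1
u = (0 - (-4)*(-1)) / -1 = 4
t = (11 - (-1)*(4) - (1)*(-1)) / 4 = 4
s = (-30 - (-4)*(4) - (-2)*(4) - (-4)*(-1)) / -5 = 2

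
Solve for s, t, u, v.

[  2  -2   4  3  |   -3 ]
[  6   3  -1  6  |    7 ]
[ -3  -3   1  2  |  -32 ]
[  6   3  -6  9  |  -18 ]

(5, 3, 2, -5)

Forward elimination on [A|b]:
R2 <- R2 - (3)*R1:  [   0    9  -13   -3   16 ]
R3 <- R3 - (-3/2)*R1:  [     0     -6      7   13/2  -73/2 ]
R4 <- R4 - (3)*R1:  [   0    9  -18    0   -9 ]
R3 <- R3 - (-2/3)*R2:  [      0       0    -5/3     9/2  -155/6 ]
R4 <- R4 - (1)*R2:  [   0    0   -5    3  -25 ]
R4 <- R4 - (3)*R3:  [     0      0      0  -21/2  105/2 ]
Row echelon form:
[ 2  -2     4      3  |      -3 ]
[ 0   9   -13     -3  |      16 ]
[ 0   0  -5/3    9/2  |  -155/6 ]
[ 0   0     0  -21/2  |   105/2 ]
Back-substitution:
v = (105/2) / (-21/2) = -5
u = (-155/6 - (9/2)*(-5)) / (-5/3) = 2
t = (16 - (-13)*(2) - (-3)*(-5)) / 9 = 3
s = (-3 - (-2)*(3) - (4)*(2) - (3)*(-5)) / 2 = 5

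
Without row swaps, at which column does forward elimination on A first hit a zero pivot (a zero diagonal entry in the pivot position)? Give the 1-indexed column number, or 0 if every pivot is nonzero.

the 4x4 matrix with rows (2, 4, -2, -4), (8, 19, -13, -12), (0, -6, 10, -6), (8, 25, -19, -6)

first zero-pivot column = 3

Naive forward elimination:
R2 <- R2 - (4)*R1:  [  0   3  -5   4 ]
R4 <- R4 - (4)*R1:  [   0    9  -11   10 ]
R3 <- R3 - (-2)*R2:  [ 0  0  0  2 ]
R4 <- R4 - (3)*R2:  [  0   0   4  -2 ]
Matrix at this point:
[ 2  4  -2  -4 ]
[ 0  3  -5   4 ]
[ 0  0   0   2 ]
[ 0  0   4  -2 ]
Pivot entry (3,3) is zero but row 4 has 4 in column 3 -> naive elimination stops; a row interchange (e.g. R3 <-> R4) would be required here.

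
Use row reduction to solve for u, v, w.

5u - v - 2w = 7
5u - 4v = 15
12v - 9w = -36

(3, 0, 4)

Forward elimination on [A|b]:
R2 <- R2 - (1)*R1:  [  0  -3   2   8 ]
R3 <- R3 - (-4)*R2:  [  0   0  -1  -4 ]
Row echelon form:
[ 5  -1  -2  |   7 ]
[ 0  -3   2  |   8 ]
[ 0   0  -1  |  -4 ]
Back-substitution:
w = (-4) / -1 = 4
v = (8 - (2)*(4)) / -3 = 0
u = (7 - (-1)*(0) - (-2)*(4)) / 5 = 3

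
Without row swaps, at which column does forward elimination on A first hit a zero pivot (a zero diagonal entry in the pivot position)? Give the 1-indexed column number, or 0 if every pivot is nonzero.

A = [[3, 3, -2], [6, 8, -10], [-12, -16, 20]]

first zero-pivot column = 3

Naive forward elimination:
R2 <- R2 - (2)*R1:  [  0   2  -6 ]
R3 <- R3 - (-4)*R1:  [  0  -4  12 ]
R3 <- R3 - (-2)*R2:  [ 0  0  0 ]
Matrix at this point:
[ 3  3  -2 ]
[ 0  2  -6 ]
[ 0  0   0 ]
Pivot entry (3,3) in the last row is zero and there are no rows below to swap with -> zero pivot in column 3 (A is singular).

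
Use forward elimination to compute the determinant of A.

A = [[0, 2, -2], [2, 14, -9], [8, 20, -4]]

det(A) = 16

Forward elimination:
R1 <-> R2   (pivot in column 1 was zero)
[ 2  14  -9 ]
[ 0   2  -2 ]
[ 8  20  -4 ]
R3 <- R3 - (4)*R1:  [   0  -36   32 ]
R3 <- R3 - (-18)*R2:  [  0   0  -4 ]
Upper-triangular form:
[ 2  14  -9 ]
[ 0   2  -2 ]
[ 0   0  -4 ]
det(A) = (-1)^1 * (2) * (2) * (-4) = 16  (1 row swap -> sign -1)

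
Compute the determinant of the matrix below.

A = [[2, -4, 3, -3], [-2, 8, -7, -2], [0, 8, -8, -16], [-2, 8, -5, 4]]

Forward elimination:
R2 <- R2 - (-1)*R1:  [  0   4  -4  -5 ]
R4 <- R4 - (-1)*R1:  [  0   4  -2   1 ]
R3 <- R3 - (2)*R2:  [  0   0   0  -6 ]
R4 <- R4 - (1)*R2:  [ 0  0  2  6 ]
R3 <-> R4   (pivot in column 3 was zero)
[ 2  -4   3  -3 ]
[ 0   4  -4  -5 ]
[ 0   0   2   6 ]
[ 0   0   0  -6 ]
Upper-triangular form:
[ 2  -4   3  -3 ]
[ 0   4  -4  -5 ]
[ 0   0   2   6 ]
[ 0   0   0  -6 ]
det(A) = (-1)^1 * (2) * (4) * (2) * (-6) = 96  (1 row swap -> sign -1)

det(A) = 96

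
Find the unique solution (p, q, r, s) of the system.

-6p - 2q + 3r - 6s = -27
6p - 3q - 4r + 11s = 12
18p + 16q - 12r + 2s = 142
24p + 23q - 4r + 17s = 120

Forward elimination on [A|b]:
R2 <- R2 - (-1)*R1:  [   0   -5   -1    5  -15 ]
R3 <- R3 - (-3)*R1:  [   0   10   -3  -16   61 ]
R4 <- R4 - (-4)*R1:  [  0  15   8  -7  12 ]
R3 <- R3 - (-2)*R2:  [  0   0  -5  -6  31 ]
R4 <- R4 - (-3)*R2:  [   0    0    5    8  -33 ]
R4 <- R4 - (-1)*R3:  [  0   0   0   2  -2 ]
Row echelon form:
[ -6  -2   3  -6  |  -27 ]
[  0  -5  -1   5  |  -15 ]
[  0   0  -5  -6  |   31 ]
[  0   0   0   2  |   -2 ]
Back-substitution:
s = (-2) / 2 = -1
r = (31 - (-6)*(-1)) / -5 = -5
q = (-15 - (-1)*(-5) - (5)*(-1)) / -5 = 3
p = (-27 - (-2)*(3) - (3)*(-5) - (-6)*(-1)) / -6 = 2

(2, 3, -5, -1)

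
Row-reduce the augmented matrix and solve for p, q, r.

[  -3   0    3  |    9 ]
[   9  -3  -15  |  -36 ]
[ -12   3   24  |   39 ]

(-4, 5, -1)

Forward elimination on [A|b]:
R2 <- R2 - (-3)*R1:  [  0  -3  -6  -9 ]
R3 <- R3 - (4)*R1:  [  0   3  12   3 ]
R3 <- R3 - (-1)*R2:  [  0   0   6  -6 ]
Row echelon form:
[ -3   0   3  |   9 ]
[  0  -3  -6  |  -9 ]
[  0   0   6  |  -6 ]
Back-substitution:
r = (-6) / 6 = -1
q = (-9 - (-6)*(-1)) / -3 = 5
p = (9 - (3)*(-1)) / -3 = -4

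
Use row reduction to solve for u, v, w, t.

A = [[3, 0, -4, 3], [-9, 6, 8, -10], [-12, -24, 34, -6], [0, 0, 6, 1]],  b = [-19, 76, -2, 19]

Forward elimination on [A|b]:
R2 <- R2 - (-3)*R1:  [  0   6  -4  -1  19 ]
R3 <- R3 - (-4)*R1:  [   0  -24   18    6  -78 ]
R3 <- R3 - (-4)*R2:  [  0   0   2   2  -2 ]
R4 <- R4 - (3)*R3:  [  0   0   0  -5  25 ]
Row echelon form:
[ 3  0  -4   3  |  -19 ]
[ 0  6  -4  -1  |   19 ]
[ 0  0   2   2  |   -2 ]
[ 0  0   0  -5  |   25 ]
Back-substitution:
t = (25) / -5 = -5
w = (-2 - (2)*(-5)) / 2 = 4
v = (19 - (-4)*(4) - (-1)*(-5)) / 6 = 5
u = (-19 - (-4)*(4) - (3)*(-5)) / 3 = 4

(4, 5, 4, -5)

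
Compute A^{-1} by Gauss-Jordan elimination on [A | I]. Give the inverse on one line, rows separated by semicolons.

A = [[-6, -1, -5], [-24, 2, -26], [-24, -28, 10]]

inverse = [59/18 -25/36 -1/6; -4 5/6 1/6; -10/3 2/3 1/6]

Gauss-Jordan on [A | I]:
R1 <- (1/-6)*R1:  [    1   1/6   5/6  |  -1/6     0     0 ]
R2 <- R2 - (-24)*R1:  [  0   6  -6  |  -4   1   0 ]
R3 <- R3 - (-24)*R1:  [   0  -24   30  |   -4    0    1 ]
R2 <- (1/6)*R2:  [    0     1    -1  |  -2/3   1/6     0 ]
R1 <- R1 - (1/6)*R2:  [     1      0      1  |  -1/18  -1/36      0 ]
R3 <- R3 - (-24)*R2:  [   0    0    6  |  -20    4    1 ]
R3 <- (1/6)*R3:  [     0      0      1  |  -10/3    2/3    1/6 ]
R1 <- R1 - (1)*R3:  [      1       0       0  |   59/18  -25/36    -1/6 ]
R2 <- R2 - (-1)*R3:  [   0    1    0  |   -4  5/6  1/6 ]
Right block of [I | A^{-1}] is the inverse:
[ 59/18  -25/36  -1/6 ]
[    -4     5/6   1/6 ]
[ -10/3     2/3   1/6 ]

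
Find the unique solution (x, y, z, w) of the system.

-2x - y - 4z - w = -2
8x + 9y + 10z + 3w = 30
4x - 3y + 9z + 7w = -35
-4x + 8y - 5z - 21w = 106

Forward elimination on [A|b]:
R2 <- R2 - (-4)*R1:  [  0   5  -6  -1  22 ]
R3 <- R3 - (-2)*R1:  [   0   -5    1    5  -39 ]
R4 <- R4 - (2)*R1:  [   0   10    3  -19  110 ]
R3 <- R3 - (-1)*R2:  [   0    0   -5    4  -17 ]
R4 <- R4 - (2)*R2:  [   0    0   15  -17   66 ]
R4 <- R4 - (-3)*R3:  [  0   0   0  -5  15 ]
Row echelon form:
[ -2  -1  -4  -1  |   -2 ]
[  0   5  -6  -1  |   22 ]
[  0   0  -5   4  |  -17 ]
[  0   0   0  -5  |   15 ]
Back-substitution:
w = (15) / -5 = -3
z = (-17 - (4)*(-3)) / -5 = 1
y = (22 - (-6)*(1) - (-1)*(-3)) / 5 = 5
x = (-2 - (-1)*(5) - (-4)*(1) - (-1)*(-3)) / -2 = -2

(-2, 5, 1, -3)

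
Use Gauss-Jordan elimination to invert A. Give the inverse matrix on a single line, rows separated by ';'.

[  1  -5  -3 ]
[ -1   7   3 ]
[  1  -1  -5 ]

Gauss-Jordan on [A | I]:
R2 <- R2 - (-1)*R1:  [ 0  2  0  |  1  1  0 ]
R3 <- R3 - (1)*R1:  [  0   4  -2  |  -1   0   1 ]
R2 <- (1/2)*R2:  [   0    1    0  |  1/2  1/2    0 ]
R1 <- R1 - (-5)*R2:  [   1    0   -3  |  7/2  5/2    0 ]
R3 <- R3 - (4)*R2:  [  0   0  -2  |  -3  -2   1 ]
R3 <- (1/-2)*R3:  [    0     0     1  |   3/2     1  -1/2 ]
R1 <- R1 - (-3)*R3:  [    1     0     0  |     8  11/2  -3/2 ]
Right block of [I | A^{-1}] is the inverse:
[   8  11/2  -3/2 ]
[ 1/2   1/2     0 ]
[ 3/2     1  -1/2 ]

inverse = [8 11/2 -3/2; 1/2 1/2 0; 3/2 1 -1/2]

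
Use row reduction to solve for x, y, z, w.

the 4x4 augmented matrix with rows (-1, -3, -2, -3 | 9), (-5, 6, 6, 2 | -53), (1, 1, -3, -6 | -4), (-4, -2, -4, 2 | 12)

Forward elimination on [A|b]:
R2 <- R2 - (5)*R1:  [   0   21   16   17  -98 ]
R3 <- R3 - (-1)*R1:  [  0  -2  -5  -9   5 ]
R4 <- R4 - (4)*R1:  [   0   10    4   14  -24 ]
R3 <- R3 - (-2/21)*R2:  [       0        0   -73/21  -155/21    -13/3 ]
R4 <- R4 - (10/21)*R2:  [      0       0  -76/21  124/21    68/3 ]
R4 <- R4 - (76/73)*R3:  [       0        0        0   992/73  1984/73 ]
Row echelon form:
[ -1  -3      -2       -3  |        9 ]
[  0  21      16       17  |      -98 ]
[  0   0  -73/21  -155/21  |    -13/3 ]
[  0   0       0   992/73  |  1984/73 ]
Back-substitution:
w = (1984/73) / (992/73) = 2
z = (-13/3 - (-155/21)*(2)) / (-73/21) = -3
y = (-98 - (16)*(-3) - (17)*(2)) / 21 = -4
x = (9 - (-3)*(-4) - (-2)*(-3) - (-3)*(2)) / -1 = 3

(3, -4, -3, 2)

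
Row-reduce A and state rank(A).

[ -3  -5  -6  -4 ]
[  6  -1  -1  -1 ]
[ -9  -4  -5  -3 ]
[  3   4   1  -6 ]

rank(A) = 3

Row reduction:
R2 <- R2 - (-2)*R1:  [   0  -11  -13   -9 ]
R3 <- R3 - (3)*R1:  [  0  11  13   9 ]
R4 <- R4 - (-1)*R1:  [   0   -1   -5  -10 ]
R3 <- R3 - (-1)*R2:  [ 0  0  0  0 ]
R4 <- R4 - (1/11)*R2:  [       0        0   -42/11  -101/11 ]
R3 <-> R4   (pivot in column 3 was zero)
[ -3   -5      -6       -4 ]
[  0  -11     -13       -9 ]
[  0    0  -42/11  -101/11 ]
[  0    0       0        0 ]
Row echelon form:
[ -3   -5      -6       -4 ]
[  0  -11     -13       -9 ]
[  0    0  -42/11  -101/11 ]
[  0    0       0        0 ]
Nonzero rows / pivot columns: 3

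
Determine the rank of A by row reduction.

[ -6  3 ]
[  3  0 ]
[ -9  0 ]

rank(A) = 2

Row reduction:
R2 <- R2 - (-1/2)*R1:  [   0  3/2 ]
R3 <- R3 - (3/2)*R1:  [    0  -9/2 ]
R3 <- R3 - (-3)*R2:  [ 0  0 ]
Row echelon form:
[ -6    3 ]
[  0  3/2 ]
[  0    0 ]
Nonzero rows / pivot columns: 2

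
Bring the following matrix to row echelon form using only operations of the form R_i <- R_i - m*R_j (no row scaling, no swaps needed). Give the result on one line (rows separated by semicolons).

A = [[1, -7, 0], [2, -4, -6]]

REF = [1 -7 0; 0 10 -6]

Forward elimination:
R2 <- R2 - (2)*R1:  [  0  10  -6 ]
Row echelon form:
[ 1  -7   0 ]
[ 0  10  -6 ]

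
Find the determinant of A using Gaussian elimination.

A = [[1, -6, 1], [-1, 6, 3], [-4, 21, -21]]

Forward elimination:
R2 <- R2 - (-1)*R1:  [ 0  0  4 ]
R3 <- R3 - (-4)*R1:  [   0   -3  -17 ]
R2 <-> R3   (pivot in column 2 was zero)
[ 1  -6    1 ]
[ 0  -3  -17 ]
[ 0   0    4 ]
Upper-triangular form:
[ 1  -6    1 ]
[ 0  -3  -17 ]
[ 0   0    4 ]
det(A) = (-1)^1 * (1) * (-3) * (4) = 12  (1 row swap -> sign -1)

det(A) = 12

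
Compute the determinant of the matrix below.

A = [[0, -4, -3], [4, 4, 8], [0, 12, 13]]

Forward elimination:
R1 <-> R2   (pivot in column 1 was zero)
[ 4   4   8 ]
[ 0  -4  -3 ]
[ 0  12  13 ]
R3 <- R3 - (-3)*R2:  [ 0  0  4 ]
Upper-triangular form:
[ 4   4   8 ]
[ 0  -4  -3 ]
[ 0   0   4 ]
det(A) = (-1)^1 * (4) * (-4) * (4) = 64  (1 row swap -> sign -1)

det(A) = 64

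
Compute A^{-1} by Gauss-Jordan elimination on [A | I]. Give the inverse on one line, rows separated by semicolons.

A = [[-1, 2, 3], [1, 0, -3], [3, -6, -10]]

inverse = [-9 1 -3; 1/2 1/2 0; -3 0 -1]

Gauss-Jordan on [A | I]:
R1 <- (1/-1)*R1:  [  1  -2  -3  |  -1   0   0 ]
R2 <- R2 - (1)*R1:  [ 0  2  0  |  1  1  0 ]
R3 <- R3 - (3)*R1:  [  0   0  -1  |   3   0   1 ]
R2 <- (1/2)*R2:  [   0    1    0  |  1/2  1/2    0 ]
R1 <- R1 - (-2)*R2:  [  1   0  -3  |   0   1   0 ]
R3 <- (1/-1)*R3:  [  0   0   1  |  -3   0  -1 ]
R1 <- R1 - (-3)*R3:  [  1   0   0  |  -9   1  -3 ]
Right block of [I | A^{-1}] is the inverse:
[  -9    1  -3 ]
[ 1/2  1/2   0 ]
[  -3    0  -1 ]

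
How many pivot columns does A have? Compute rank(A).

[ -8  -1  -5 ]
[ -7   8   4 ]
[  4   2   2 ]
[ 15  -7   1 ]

Row reduction:
R2 <- R2 - (7/8)*R1:  [    0  71/8  67/8 ]
R3 <- R3 - (-1/2)*R1:  [    0   3/2  -1/2 ]
R4 <- R4 - (-15/8)*R1:  [     0  -71/8  -67/8 ]
R3 <- R3 - (12/71)*R2:  [       0        0  -136/71 ]
R4 <- R4 - (-1)*R2:  [ 0  0  0 ]
Row echelon form:
[ -8    -1       -5 ]
[  0  71/8     67/8 ]
[  0     0  -136/71 ]
[  0     0        0 ]
Nonzero rows / pivot columns: 3

rank(A) = 3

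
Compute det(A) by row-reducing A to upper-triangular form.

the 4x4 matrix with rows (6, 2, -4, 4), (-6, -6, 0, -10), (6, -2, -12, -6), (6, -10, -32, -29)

det(A) = 96

Forward elimination:
R2 <- R2 - (-1)*R1:  [  0  -4  -4  -6 ]
R3 <- R3 - (1)*R1:  [   0   -4   -8  -10 ]
R4 <- R4 - (1)*R1:  [   0  -12  -28  -33 ]
R3 <- R3 - (1)*R2:  [  0   0  -4  -4 ]
R4 <- R4 - (3)*R2:  [   0    0  -16  -15 ]
R4 <- R4 - (4)*R3:  [ 0  0  0  1 ]
Upper-triangular form:
[ 6   2  -4   4 ]
[ 0  -4  -4  -6 ]
[ 0   0  -4  -4 ]
[ 0   0   0   1 ]
det(A) = (-1)^0 * (6) * (-4) * (-4) * (1) = 96  (0 row swaps -> sign +1)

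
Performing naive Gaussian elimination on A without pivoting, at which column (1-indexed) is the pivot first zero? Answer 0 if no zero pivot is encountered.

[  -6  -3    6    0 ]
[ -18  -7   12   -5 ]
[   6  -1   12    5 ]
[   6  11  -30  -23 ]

first zero-pivot column = 0

Naive forward elimination:
R2 <- R2 - (3)*R1:  [  0   2  -6  -5 ]
R3 <- R3 - (-1)*R1:  [  0  -4  18   5 ]
R4 <- R4 - (-1)*R1:  [   0    8  -24  -23 ]
R3 <- R3 - (-2)*R2:  [  0   0   6  -5 ]
R4 <- R4 - (4)*R2:  [  0   0   0  -3 ]
All pivots nonzero; naive elimination completes without hitting a zero pivot.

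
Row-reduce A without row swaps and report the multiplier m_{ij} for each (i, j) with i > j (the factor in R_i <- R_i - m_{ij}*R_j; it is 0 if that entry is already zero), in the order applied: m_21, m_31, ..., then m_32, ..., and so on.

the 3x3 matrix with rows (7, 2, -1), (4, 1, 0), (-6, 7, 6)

multipliers: 4/7, -6/7, -61

Forward elimination:
R2 <- R2 - (4/7)*R1:  [    0  -1/7   4/7 ]
R3 <- R3 - (-6/7)*R1:  [    0  61/7  36/7 ]
R3 <- R3 - (-61)*R2:  [  0   0  40 ]
Multipliers (in order of application): m_{21} = 4/7, m_{31} = -6/7, m_{32} = -61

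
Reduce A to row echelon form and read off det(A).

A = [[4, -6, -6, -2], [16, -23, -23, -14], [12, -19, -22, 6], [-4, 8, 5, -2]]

Forward elimination:
R2 <- R2 - (4)*R1:  [  0   1   1  -6 ]
R3 <- R3 - (3)*R1:  [  0  -1  -4  12 ]
R4 <- R4 - (-1)*R1:  [  0   2  -1  -4 ]
R3 <- R3 - (-1)*R2:  [  0   0  -3   6 ]
R4 <- R4 - (2)*R2:  [  0   0  -3   8 ]
R4 <- R4 - (1)*R3:  [ 0  0  0  2 ]
Upper-triangular form:
[ 4  -6  -6  -2 ]
[ 0   1   1  -6 ]
[ 0   0  -3   6 ]
[ 0   0   0   2 ]
det(A) = (-1)^0 * (4) * (1) * (-3) * (2) = -24  (0 row swaps -> sign +1)

det(A) = -24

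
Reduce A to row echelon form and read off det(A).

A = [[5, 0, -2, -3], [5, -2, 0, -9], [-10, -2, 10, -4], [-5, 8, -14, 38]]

Forward elimination:
R2 <- R2 - (1)*R1:  [  0  -2   2  -6 ]
R3 <- R3 - (-2)*R1:  [   0   -2    6  -10 ]
R4 <- R4 - (-1)*R1:  [   0    8  -16   35 ]
R3 <- R3 - (1)*R2:  [  0   0   4  -4 ]
R4 <- R4 - (-4)*R2:  [  0   0  -8  11 ]
R4 <- R4 - (-2)*R3:  [ 0  0  0  3 ]
Upper-triangular form:
[ 5   0  -2  -3 ]
[ 0  -2   2  -6 ]
[ 0   0   4  -4 ]
[ 0   0   0   3 ]
det(A) = (-1)^0 * (5) * (-2) * (4) * (3) = -120  (0 row swaps -> sign +1)

det(A) = -120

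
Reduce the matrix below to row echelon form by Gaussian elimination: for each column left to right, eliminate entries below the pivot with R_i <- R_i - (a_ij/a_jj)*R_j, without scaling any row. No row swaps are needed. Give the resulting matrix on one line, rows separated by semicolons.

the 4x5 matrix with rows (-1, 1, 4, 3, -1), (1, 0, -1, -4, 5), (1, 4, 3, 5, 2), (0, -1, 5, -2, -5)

Forward elimination:
R2 <- R2 - (-1)*R1:  [  0   1   3  -1   4 ]
R3 <- R3 - (-1)*R1:  [ 0  5  7  8  1 ]
R3 <- R3 - (5)*R2:  [   0    0   -8   13  -19 ]
R4 <- R4 - (-1)*R2:  [  0   0   8  -3  -1 ]
R4 <- R4 - (-1)*R3:  [   0    0    0   10  -20 ]
Row echelon form:
[ -1  1   4   3   -1 ]
[  0  1   3  -1    4 ]
[  0  0  -8  13  -19 ]
[  0  0   0  10  -20 ]

REF = [-1 1 4 3 -1; 0 1 3 -1 4; 0 0 -8 13 -19; 0 0 0 10 -20]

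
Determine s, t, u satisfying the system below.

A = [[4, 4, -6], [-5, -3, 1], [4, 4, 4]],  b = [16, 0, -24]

Forward elimination on [A|b]:
R2 <- R2 - (-5/4)*R1:  [     0      2  -13/2     20 ]
R3 <- R3 - (1)*R1:  [   0    0   10  -40 ]
Row echelon form:
[ 4  4     -6  |   16 ]
[ 0  2  -13/2  |   20 ]
[ 0  0     10  |  -40 ]
Back-substitution:
u = (-40) / 10 = -4
t = (20 - (-13/2)*(-4)) / 2 = -3
s = (16 - (4)*(-3) - (-6)*(-4)) / 4 = 1

(1, -3, -4)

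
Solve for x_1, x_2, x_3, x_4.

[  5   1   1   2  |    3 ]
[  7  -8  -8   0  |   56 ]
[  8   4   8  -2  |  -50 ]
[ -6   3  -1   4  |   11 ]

(0, -4, -3, 5)

Forward elimination on [A|b]:
R2 <- R2 - (7/5)*R1:  [     0  -47/5  -47/5  -14/5  259/5 ]
R3 <- R3 - (8/5)*R1:  [      0    12/5    32/5   -26/5  -274/5 ]
R4 <- R4 - (-6/5)*R1:  [    0  21/5   1/5  32/5  73/5 ]
R3 <- R3 - (-12/47)*R2:  [        0         0         4   -278/47  -1954/47 ]
R4 <- R4 - (-21/47)*R2:  [       0        0       -4   242/47  1774/47 ]
R4 <- R4 - (-1)*R3:  [       0        0        0   -36/47  -180/47 ]
Row echelon form:
[ 5      1      1        2  |         3 ]
[ 0  -47/5  -47/5    -14/5  |     259/5 ]
[ 0      0      4  -278/47  |  -1954/47 ]
[ 0      0      0   -36/47  |   -180/47 ]
Back-substitution:
x_4 = (-180/47) / (-36/47) = 5
x_3 = (-1954/47 - (-278/47)*(5)) / 4 = -3
x_2 = (259/5 - (-47/5)*(-3) - (-14/5)*(5)) / (-47/5) = -4
x_1 = (3 - (1)*(-4) - (1)*(-3) - (2)*(5)) / 5 = 0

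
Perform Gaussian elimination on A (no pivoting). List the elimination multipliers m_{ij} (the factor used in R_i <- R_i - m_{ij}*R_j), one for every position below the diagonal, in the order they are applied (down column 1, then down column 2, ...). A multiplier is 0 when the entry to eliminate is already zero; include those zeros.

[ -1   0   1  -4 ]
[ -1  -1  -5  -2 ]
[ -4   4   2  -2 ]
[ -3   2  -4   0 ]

Forward elimination:
R2 <- R2 - (1)*R1:  [  0  -1  -6   2 ]
R3 <- R3 - (4)*R1:  [  0   4  -2  14 ]
R4 <- R4 - (3)*R1:  [  0   2  -7  12 ]
R3 <- R3 - (-4)*R2:  [   0    0  -26   22 ]
R4 <- R4 - (-2)*R2:  [   0    0  -19   16 ]
R4 <- R4 - (19/26)*R3:  [     0      0      0  -1/13 ]
Multipliers (in order of application): m_{21} = 1, m_{31} = 4, m_{41} = 3, m_{32} = -4, m_{42} = -2, m_{43} = 19/26

multipliers: 1, 4, 3, -4, -2, 19/26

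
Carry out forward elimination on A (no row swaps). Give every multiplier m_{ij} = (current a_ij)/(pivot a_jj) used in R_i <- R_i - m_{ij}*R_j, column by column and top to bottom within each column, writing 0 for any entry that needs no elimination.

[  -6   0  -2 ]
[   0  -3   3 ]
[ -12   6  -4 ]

Forward elimination:
R2: entry in column 1 is already 0 -> m_{21} = 0 (no row operation needed)
R3 <- R3 - (2)*R1:  [ 0  6  0 ]
R3 <- R3 - (-2)*R2:  [ 0  0  6 ]
Multipliers (in order of application): m_{21} = 0, m_{31} = 2, m_{32} = -2

multipliers: 0, 2, -2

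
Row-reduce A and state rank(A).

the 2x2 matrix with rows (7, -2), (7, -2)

rank(A) = 1

Row reduction:
R2 <- R2 - (1)*R1:  [ 0  0 ]
Row echelon form:
[ 7  -2 ]
[ 0   0 ]
Nonzero rows / pivot columns: 1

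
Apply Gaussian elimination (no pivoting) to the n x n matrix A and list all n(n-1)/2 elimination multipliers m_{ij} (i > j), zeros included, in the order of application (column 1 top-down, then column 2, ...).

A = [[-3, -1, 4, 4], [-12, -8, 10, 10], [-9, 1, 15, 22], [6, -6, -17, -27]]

multipliers: 4, 3, -2, -1, 2, -1

Forward elimination:
R2 <- R2 - (4)*R1:  [  0  -4  -6  -6 ]
R3 <- R3 - (3)*R1:  [  0   4   3  10 ]
R4 <- R4 - (-2)*R1:  [   0   -8   -9  -19 ]
R3 <- R3 - (-1)*R2:  [  0   0  -3   4 ]
R4 <- R4 - (2)*R2:  [  0   0   3  -7 ]
R4 <- R4 - (-1)*R3:  [  0   0   0  -3 ]
Multipliers (in order of application): m_{21} = 4, m_{31} = 3, m_{41} = -2, m_{32} = -1, m_{42} = 2, m_{43} = -1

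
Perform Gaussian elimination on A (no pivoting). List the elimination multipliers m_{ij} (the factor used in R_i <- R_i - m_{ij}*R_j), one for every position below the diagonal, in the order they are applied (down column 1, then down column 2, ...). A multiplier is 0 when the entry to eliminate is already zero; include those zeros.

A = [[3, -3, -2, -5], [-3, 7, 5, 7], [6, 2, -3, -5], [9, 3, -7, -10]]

Forward elimination:
R2 <- R2 - (-1)*R1:  [ 0  4  3  2 ]
R3 <- R3 - (2)*R1:  [ 0  8  1  5 ]
R4 <- R4 - (3)*R1:  [  0  12  -1   5 ]
R3 <- R3 - (2)*R2:  [  0   0  -5   1 ]
R4 <- R4 - (3)*R2:  [   0    0  -10   -1 ]
R4 <- R4 - (2)*R3:  [  0   0   0  -3 ]
Multipliers (in order of application): m_{21} = -1, m_{31} = 2, m_{41} = 3, m_{32} = 2, m_{42} = 3, m_{43} = 2

multipliers: -1, 2, 3, 2, 3, 2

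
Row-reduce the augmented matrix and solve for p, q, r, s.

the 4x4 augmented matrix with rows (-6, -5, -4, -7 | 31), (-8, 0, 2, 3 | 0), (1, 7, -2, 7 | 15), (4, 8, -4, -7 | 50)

(-2, 3, -5, -2)

Forward elimination on [A|b]:
R2 <- R2 - (4/3)*R1:  [      0    20/3    22/3    37/3  -124/3 ]
R3 <- R3 - (-1/6)*R1:  [     0   37/6   -8/3   35/6  121/6 ]
R4 <- R4 - (-2/3)*R1:  [     0   14/3  -20/3  -35/3  212/3 ]
R3 <- R3 - (37/40)*R2:  [       0        0  -189/20  -223/40    292/5 ]
R4 <- R4 - (7/10)*R2:  [       0        0    -59/5  -203/10    498/5 ]
R4 <- R4 - (236/189)*R3:  [         0          0          0  -2521/189   5042/189 ]
Row echelon form:
[ -6    -5       -4         -7  |        31 ]
[  0  20/3     22/3       37/3  |    -124/3 ]
[  0     0  -189/20    -223/40  |     292/5 ]
[  0     0        0  -2521/189  |  5042/189 ]
Back-substitution:
s = (5042/189) / (-2521/189) = -2
r = (292/5 - (-223/40)*(-2)) / (-189/20) = -5
q = (-124/3 - (22/3)*(-5) - (37/3)*(-2)) / (20/3) = 3
p = (31 - (-5)*(3) - (-4)*(-5) - (-7)*(-2)) / -6 = -2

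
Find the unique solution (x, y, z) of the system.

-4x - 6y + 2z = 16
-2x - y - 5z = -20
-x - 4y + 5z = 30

(5, -5, 3)

Forward elimination on [A|b]:
R2 <- R2 - (1/2)*R1:  [   0    2   -6  -28 ]
R3 <- R3 - (1/4)*R1:  [    0  -5/2   9/2    26 ]
R3 <- R3 - (-5/4)*R2:  [  0   0  -3  -9 ]
Row echelon form:
[ -4  -6   2  |   16 ]
[  0   2  -6  |  -28 ]
[  0   0  -3  |   -9 ]
Back-substitution:
z = (-9) / -3 = 3
y = (-28 - (-6)*(3)) / 2 = -5
x = (16 - (-6)*(-5) - (2)*(3)) / -4 = 5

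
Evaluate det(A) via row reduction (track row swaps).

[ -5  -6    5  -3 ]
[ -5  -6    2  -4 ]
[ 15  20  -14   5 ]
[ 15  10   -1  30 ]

det(A) = 30

Forward elimination:
R2 <- R2 - (1)*R1:  [  0   0  -3  -1 ]
R3 <- R3 - (-3)*R1:  [  0   2   1  -4 ]
R4 <- R4 - (-3)*R1:  [  0  -8  14  21 ]
R2 <-> R3   (pivot in column 2 was zero)
[ -5  -6   5  -3 ]
[  0   2   1  -4 ]
[  0   0  -3  -1 ]
[  0  -8  14  21 ]
R4 <- R4 - (-4)*R2:  [  0   0  18   5 ]
R4 <- R4 - (-6)*R3:  [  0   0   0  -1 ]
Upper-triangular form:
[ -5  -6   5  -3 ]
[  0   2   1  -4 ]
[  0   0  -3  -1 ]
[  0   0   0  -1 ]
det(A) = (-1)^1 * (-5) * (2) * (-3) * (-1) = 30  (1 row swap -> sign -1)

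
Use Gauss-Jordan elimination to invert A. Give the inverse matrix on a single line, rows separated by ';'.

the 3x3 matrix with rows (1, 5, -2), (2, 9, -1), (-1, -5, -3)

inverse = [-32/5 5 13/5; 7/5 -1 -3/5; -1/5 0 -1/5]

Gauss-Jordan on [A | I]:
R2 <- R2 - (2)*R1:  [  0  -1   3  |  -2   1   0 ]
R3 <- R3 - (-1)*R1:  [  0   0  -5  |   1   0   1 ]
R2 <- (1/-1)*R2:  [  0   1  -3  |   2  -1   0 ]
R1 <- R1 - (5)*R2:  [  1   0  13  |  -9   5   0 ]
R3 <- (1/-5)*R3:  [    0     0     1  |  -1/5     0  -1/5 ]
R1 <- R1 - (13)*R3:  [     1      0      0  |  -32/5      5   13/5 ]
R2 <- R2 - (-3)*R3:  [    0     1     0  |   7/5    -1  -3/5 ]
Right block of [I | A^{-1}] is the inverse:
[ -32/5   5  13/5 ]
[   7/5  -1  -3/5 ]
[  -1/5   0  -1/5 ]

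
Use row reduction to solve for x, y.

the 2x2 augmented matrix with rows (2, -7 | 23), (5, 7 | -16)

Forward elimination on [A|b]:
R2 <- R2 - (5/2)*R1:  [      0    49/2  -147/2 ]
Row echelon form:
[ 2    -7  |      23 ]
[ 0  49/2  |  -147/2 ]
Back-substitution:
y = (-147/2) / (49/2) = -3
x = (23 - (-7)*(-3)) / 2 = 1

(1, -3)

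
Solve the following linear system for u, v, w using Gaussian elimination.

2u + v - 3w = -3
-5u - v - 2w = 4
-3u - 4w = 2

Forward elimination on [A|b]:
R2 <- R2 - (-5/2)*R1:  [     0    3/2  -19/2   -7/2 ]
R3 <- R3 - (-3/2)*R1:  [     0    3/2  -17/2   -5/2 ]
R3 <- R3 - (1)*R2:  [ 0  0  1  1 ]
Row echelon form:
[ 2    1     -3  |    -3 ]
[ 0  3/2  -19/2  |  -7/2 ]
[ 0    0      1  |     1 ]
Back-substitution:
w = (1) / 1 = 1
v = (-7/2 - (-19/2)*(1)) / (3/2) = 4
u = (-3 - (1)*(4) - (-3)*(1)) / 2 = -2

(-2, 4, 1)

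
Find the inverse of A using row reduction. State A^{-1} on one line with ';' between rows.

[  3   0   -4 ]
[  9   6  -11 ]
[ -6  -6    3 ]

inverse = [2/3 -1/3 -1/3; -13/24 5/24 1/24; 1/4 -1/4 -1/4]

Gauss-Jordan on [A | I]:
R1 <- (1/3)*R1:  [    1     0  -4/3  |   1/3     0     0 ]
R2 <- R2 - (9)*R1:  [  0   6   1  |  -3   1   0 ]
R3 <- R3 - (-6)*R1:  [  0  -6  -5  |   2   0   1 ]
R2 <- (1/6)*R2:  [    0     1   1/6  |  -1/2   1/6     0 ]
R3 <- R3 - (-6)*R2:  [  0   0  -4  |  -1   1   1 ]
R3 <- (1/-4)*R3:  [    0     0     1  |   1/4  -1/4  -1/4 ]
R1 <- R1 - (-4/3)*R3:  [    1     0     0  |   2/3  -1/3  -1/3 ]
R2 <- R2 - (1/6)*R3:  [      0       1       0  |  -13/24    5/24    1/24 ]
Right block of [I | A^{-1}] is the inverse:
[    2/3  -1/3  -1/3 ]
[ -13/24  5/24  1/24 ]
[    1/4  -1/4  -1/4 ]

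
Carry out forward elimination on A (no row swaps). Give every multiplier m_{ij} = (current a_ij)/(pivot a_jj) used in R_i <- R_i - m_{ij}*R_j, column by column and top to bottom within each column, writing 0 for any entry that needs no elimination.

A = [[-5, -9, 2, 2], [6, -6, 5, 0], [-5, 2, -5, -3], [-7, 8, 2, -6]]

multipliers: -6/5, 1, 7/5, -55/84, -103/84, -695/181

Forward elimination:
R2 <- R2 - (-6/5)*R1:  [     0  -84/5   37/5   12/5 ]
R3 <- R3 - (1)*R1:  [  0  11  -7  -5 ]
R4 <- R4 - (7/5)*R1:  [     0  103/5   -4/5  -44/5 ]
R3 <- R3 - (-55/84)*R2:  [       0        0  -181/84    -24/7 ]
R4 <- R4 - (-103/84)*R2:  [      0       0  695/84   -41/7 ]
R4 <- R4 - (-695/181)*R3:  [         0          0          0  -3443/181 ]
Multipliers (in order of application): m_{21} = -6/5, m_{31} = 1, m_{41} = 7/5, m_{32} = -55/84, m_{42} = -103/84, m_{43} = -695/181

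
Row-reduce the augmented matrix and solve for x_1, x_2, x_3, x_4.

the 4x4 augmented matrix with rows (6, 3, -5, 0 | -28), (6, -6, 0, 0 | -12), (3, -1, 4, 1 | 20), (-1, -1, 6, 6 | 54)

(-1, 1, 5, 4)

Forward elimination on [A|b]:
R2 <- R2 - (1)*R1:  [  0  -9   5   0  16 ]
R3 <- R3 - (1/2)*R1:  [    0  -5/2  13/2     1    34 ]
R4 <- R4 - (-1/6)*R1:  [     0   -1/2   31/6      6  148/3 ]
R3 <- R3 - (5/18)*R2:  [     0      0   46/9      1  266/9 ]
R4 <- R4 - (1/18)*R2:  [     0      0   44/9      6  436/9 ]
R4 <- R4 - (22/23)*R3:  [      0       0       0  116/23  464/23 ]
Row echelon form:
[ 6   3    -5       0  |     -28 ]
[ 0  -9     5       0  |      16 ]
[ 0   0  46/9       1  |   266/9 ]
[ 0   0     0  116/23  |  464/23 ]
Back-substitution:
x_4 = (464/23) / (116/23) = 4
x_3 = (266/9 - (1)*(4)) / (46/9) = 5
x_2 = (16 - (5)*(5)) / -9 = 1
x_1 = (-28 - (3)*(1) - (-5)*(5)) / 6 = -1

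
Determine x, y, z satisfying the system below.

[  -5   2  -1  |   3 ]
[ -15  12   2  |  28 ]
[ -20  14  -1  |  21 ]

(-2, -1, 5)

Forward elimination on [A|b]:
R2 <- R2 - (3)*R1:  [  0   6   5  19 ]
R3 <- R3 - (4)*R1:  [ 0  6  3  9 ]
R3 <- R3 - (1)*R2:  [   0    0   -2  -10 ]
Row echelon form:
[ -5  2  -1  |    3 ]
[  0  6   5  |   19 ]
[  0  0  -2  |  -10 ]
Back-substitution:
z = (-10) / -2 = 5
y = (19 - (5)*(5)) / 6 = -1
x = (3 - (2)*(-1) - (-1)*(5)) / -5 = -2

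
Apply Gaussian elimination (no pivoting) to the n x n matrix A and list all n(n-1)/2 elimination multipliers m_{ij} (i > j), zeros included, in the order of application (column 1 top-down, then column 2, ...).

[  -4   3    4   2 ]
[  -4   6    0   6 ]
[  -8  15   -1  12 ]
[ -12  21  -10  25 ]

multipliers: 1, 2, 3, 3, 4, -2

Forward elimination:
R2 <- R2 - (1)*R1:  [  0   3  -4   4 ]
R3 <- R3 - (2)*R1:  [  0   9  -9   8 ]
R4 <- R4 - (3)*R1:  [   0   12  -22   19 ]
R3 <- R3 - (3)*R2:  [  0   0   3  -4 ]
R4 <- R4 - (4)*R2:  [  0   0  -6   3 ]
R4 <- R4 - (-2)*R3:  [  0   0   0  -5 ]
Multipliers (in order of application): m_{21} = 1, m_{31} = 2, m_{41} = 3, m_{32} = 3, m_{42} = 4, m_{43} = -2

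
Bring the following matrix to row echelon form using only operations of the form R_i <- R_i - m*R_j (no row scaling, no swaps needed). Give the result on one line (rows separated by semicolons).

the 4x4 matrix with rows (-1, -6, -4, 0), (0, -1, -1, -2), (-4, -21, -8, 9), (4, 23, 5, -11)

REF = [-1 -6 -4 0; 0 -1 -1 -2; 0 0 5 3; 0 0 0 -3]

Forward elimination:
R3 <- R3 - (4)*R1:  [ 0  3  8  9 ]
R4 <- R4 - (-4)*R1:  [   0   -1  -11  -11 ]
R3 <- R3 - (-3)*R2:  [ 0  0  5  3 ]
R4 <- R4 - (1)*R2:  [   0    0  -10   -9 ]
R4 <- R4 - (-2)*R3:  [  0   0   0  -3 ]
Row echelon form:
[ -1  -6  -4   0 ]
[  0  -1  -1  -2 ]
[  0   0   5   3 ]
[  0   0   0  -3 ]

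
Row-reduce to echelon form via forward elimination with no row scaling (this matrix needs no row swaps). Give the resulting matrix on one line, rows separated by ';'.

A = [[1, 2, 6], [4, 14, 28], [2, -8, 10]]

REF = [1 2 6; 0 6 4; 0 0 6]

Forward elimination:
R2 <- R2 - (4)*R1:  [ 0  6  4 ]
R3 <- R3 - (2)*R1:  [   0  -12   -2 ]
R3 <- R3 - (-2)*R2:  [ 0  0  6 ]
Row echelon form:
[ 1  2  6 ]
[ 0  6  4 ]
[ 0  0  6 ]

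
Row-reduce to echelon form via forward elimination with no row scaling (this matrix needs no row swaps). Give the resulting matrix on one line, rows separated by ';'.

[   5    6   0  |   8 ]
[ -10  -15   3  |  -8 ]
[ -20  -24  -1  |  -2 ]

Forward elimination:
R2 <- R2 - (-2)*R1:  [  0  -3   3   8 ]
R3 <- R3 - (-4)*R1:  [  0   0  -1  30 ]
Row echelon form:
[ 5   6   0  |   8 ]
[ 0  -3   3  |   8 ]
[ 0   0  -1  |  30 ]

REF = [5 6 0 8; 0 -3 3 8; 0 0 -1 30]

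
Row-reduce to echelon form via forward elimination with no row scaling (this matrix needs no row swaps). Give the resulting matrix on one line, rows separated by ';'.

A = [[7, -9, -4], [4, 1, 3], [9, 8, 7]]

REF = [7 -9 -4; 0 43/7 37/7; 0 0 -202/43]

Forward elimination:
R2 <- R2 - (4/7)*R1:  [    0  43/7  37/7 ]
R3 <- R3 - (9/7)*R1:  [     0  137/7   85/7 ]
R3 <- R3 - (137/43)*R2:  [       0        0  -202/43 ]
Row echelon form:
[ 7    -9       -4 ]
[ 0  43/7     37/7 ]
[ 0     0  -202/43 ]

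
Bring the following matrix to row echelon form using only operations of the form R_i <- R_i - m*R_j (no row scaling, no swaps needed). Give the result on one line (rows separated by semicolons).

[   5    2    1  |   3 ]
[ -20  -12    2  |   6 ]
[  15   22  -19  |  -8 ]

REF = [5 2 1 3; 0 -4 6 18; 0 0 2 55]

Forward elimination:
R2 <- R2 - (-4)*R1:  [  0  -4   6  18 ]
R3 <- R3 - (3)*R1:  [   0   16  -22  -17 ]
R3 <- R3 - (-4)*R2:  [  0   0   2  55 ]
Row echelon form:
[ 5   2  1  |   3 ]
[ 0  -4  6  |  18 ]
[ 0   0  2  |  55 ]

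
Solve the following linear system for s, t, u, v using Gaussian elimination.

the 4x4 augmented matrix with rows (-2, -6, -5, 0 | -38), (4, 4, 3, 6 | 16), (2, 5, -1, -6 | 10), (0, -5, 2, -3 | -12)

(-3, 4, 4, 0)

Forward elimination on [A|b]:
R2 <- R2 - (-2)*R1:  [   0   -8   -7    6  -60 ]
R3 <- R3 - (-1)*R1:  [   0   -1   -6   -6  -28 ]
R3 <- R3 - (1/8)*R2:  [     0      0  -41/8  -27/4  -41/2 ]
R4 <- R4 - (5/8)*R2:  [     0      0   51/8  -27/4   51/2 ]
R4 <- R4 - (-51/41)*R3:  [       0        0        0  -621/41        0 ]
Row echelon form:
[ -2  -6     -5        0  |    -38 ]
[  0  -8     -7        6  |    -60 ]
[  0   0  -41/8    -27/4  |  -41/2 ]
[  0   0      0  -621/41  |      0 ]
Back-substitution:
v = (0) / (-621/41) = 0
u = (-41/2 - (-27/4)*(0)) / (-41/8) = 4
t = (-60 - (-7)*(4) - (6)*(0)) / -8 = 4
s = (-38 - (-6)*(4) - (-5)*(4)) / -2 = -3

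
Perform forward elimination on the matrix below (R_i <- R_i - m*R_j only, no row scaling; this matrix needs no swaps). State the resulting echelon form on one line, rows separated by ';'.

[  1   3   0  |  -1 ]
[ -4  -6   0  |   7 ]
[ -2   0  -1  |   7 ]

Forward elimination:
R2 <- R2 - (-4)*R1:  [ 0  6  0  3 ]
R3 <- R3 - (-2)*R1:  [  0   6  -1   5 ]
R3 <- R3 - (1)*R2:  [  0   0  -1   2 ]
Row echelon form:
[ 1  3   0  |  -1 ]
[ 0  6   0  |   3 ]
[ 0  0  -1  |   2 ]

REF = [1 3 0 -1; 0 6 0 3; 0 0 -1 2]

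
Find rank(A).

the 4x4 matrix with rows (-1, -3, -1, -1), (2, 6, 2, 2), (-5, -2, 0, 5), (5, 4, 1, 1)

Row reduction:
R2 <- R2 - (-2)*R1:  [ 0  0  0  0 ]
R3 <- R3 - (5)*R1:  [  0  13   5  10 ]
R4 <- R4 - (-5)*R1:  [   0  -11   -4   -4 ]
R2 <-> R3   (pivot in column 2 was zero)
[ -1   -3  -1  -1 ]
[  0   13   5  10 ]
[  0    0   0   0 ]
[  0  -11  -4  -4 ]
R4 <- R4 - (-11/13)*R2:  [     0      0   3/13  58/13 ]
R3 <-> R4   (pivot in column 3 was zero)
[ -1  -3    -1     -1 ]
[  0  13     5     10 ]
[  0   0  3/13  58/13 ]
[  0   0     0      0 ]
Row echelon form:
[ -1  -3    -1     -1 ]
[  0  13     5     10 ]
[  0   0  3/13  58/13 ]
[  0   0     0      0 ]
Nonzero rows / pivot columns: 3

rank(A) = 3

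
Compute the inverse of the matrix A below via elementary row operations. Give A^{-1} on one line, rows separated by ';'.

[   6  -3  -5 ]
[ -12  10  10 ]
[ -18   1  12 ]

inverse = [-55/36 -31/72 -5/18; 1/2 1/4 0; -7/3 -2/3 -1/3]

Gauss-Jordan on [A | I]:
R1 <- (1/6)*R1:  [    1  -1/2  -5/6  |   1/6     0     0 ]
R2 <- R2 - (-12)*R1:  [ 0  4  0  |  2  1  0 ]
R3 <- R3 - (-18)*R1:  [  0  -8  -3  |   3   0   1 ]
R2 <- (1/4)*R2:  [   0    1    0  |  1/2  1/4    0 ]
R1 <- R1 - (-1/2)*R2:  [    1     0  -5/6  |  5/12   1/8     0 ]
R3 <- R3 - (-8)*R2:  [  0   0  -3  |   7   2   1 ]
R3 <- (1/-3)*R3:  [    0     0     1  |  -7/3  -2/3  -1/3 ]
R1 <- R1 - (-5/6)*R3:  [      1       0       0  |  -55/36  -31/72   -5/18 ]
Right block of [I | A^{-1}] is the inverse:
[ -55/36  -31/72  -5/18 ]
[    1/2     1/4      0 ]
[   -7/3    -2/3   -1/3 ]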